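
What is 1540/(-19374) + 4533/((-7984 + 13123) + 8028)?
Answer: 3752509/14172081 ≈ 0.26478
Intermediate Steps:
1540/(-19374) + 4533/((-7984 + 13123) + 8028) = 1540*(-1/19374) + 4533/(5139 + 8028) = -770/9687 + 4533/13167 = -770/9687 + 4533*(1/13167) = -770/9687 + 1511/4389 = 3752509/14172081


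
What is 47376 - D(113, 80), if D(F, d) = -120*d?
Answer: 56976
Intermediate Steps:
47376 - D(113, 80) = 47376 - (-120)*80 = 47376 - 1*(-9600) = 47376 + 9600 = 56976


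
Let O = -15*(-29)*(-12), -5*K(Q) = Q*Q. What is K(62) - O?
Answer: 22256/5 ≈ 4451.2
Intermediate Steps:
K(Q) = -Q**2/5 (K(Q) = -Q*Q/5 = -Q**2/5)
O = -5220 (O = 435*(-12) = -5220)
K(62) - O = -1/5*62**2 - 1*(-5220) = -1/5*3844 + 5220 = -3844/5 + 5220 = 22256/5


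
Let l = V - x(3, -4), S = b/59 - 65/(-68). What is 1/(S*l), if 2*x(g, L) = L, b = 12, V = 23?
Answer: 4012/116275 ≈ 0.034504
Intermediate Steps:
x(g, L) = L/2
S = 4651/4012 (S = 12/59 - 65/(-68) = 12*(1/59) - 65*(-1/68) = 12/59 + 65/68 = 4651/4012 ≈ 1.1593)
l = 25 (l = 23 - (-4)/2 = 23 - 1*(-2) = 23 + 2 = 25)
1/(S*l) = 1/((4651/4012)*25) = 1/(116275/4012) = 4012/116275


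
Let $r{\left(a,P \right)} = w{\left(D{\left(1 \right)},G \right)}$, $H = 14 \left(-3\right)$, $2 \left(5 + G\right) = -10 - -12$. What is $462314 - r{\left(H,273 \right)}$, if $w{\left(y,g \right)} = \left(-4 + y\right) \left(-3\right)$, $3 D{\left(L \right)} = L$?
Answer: $462303$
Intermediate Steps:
$D{\left(L \right)} = \frac{L}{3}$
$G = -4$ ($G = -5 + \frac{-10 - -12}{2} = -5 + \frac{-10 + 12}{2} = -5 + \frac{1}{2} \cdot 2 = -5 + 1 = -4$)
$H = -42$
$w{\left(y,g \right)} = 12 - 3 y$
$r{\left(a,P \right)} = 11$ ($r{\left(a,P \right)} = 12 - 3 \cdot \frac{1}{3} \cdot 1 = 12 - 1 = 11$)
$462314 - r{\left(H,273 \right)} = 462314 - 11 = 462303$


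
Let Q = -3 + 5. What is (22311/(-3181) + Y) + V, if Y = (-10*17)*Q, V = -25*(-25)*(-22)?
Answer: -44842601/3181 ≈ -14097.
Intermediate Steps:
V = -13750 (V = 625*(-22) = -13750)
Q = 2
Y = -340 (Y = -10*17*2 = -170*2 = -340)
(22311/(-3181) + Y) + V = (22311/(-3181) - 340) - 13750 = (22311*(-1/3181) - 340) - 13750 = (-22311/3181 - 340) - 13750 = -1103851/3181 - 13750 = -44842601/3181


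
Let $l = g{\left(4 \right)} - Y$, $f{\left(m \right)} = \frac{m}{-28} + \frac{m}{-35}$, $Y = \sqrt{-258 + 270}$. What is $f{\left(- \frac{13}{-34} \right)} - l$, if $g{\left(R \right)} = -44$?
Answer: $\frac{209323}{4760} + 2 \sqrt{3} \approx 47.44$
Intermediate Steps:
$Y = 2 \sqrt{3}$ ($Y = \sqrt{12} = 2 \sqrt{3} \approx 3.4641$)
$f{\left(m \right)} = - \frac{9 m}{140}$ ($f{\left(m \right)} = m \left(- \frac{1}{28}\right) + m \left(- \frac{1}{35}\right) = - \frac{m}{28} - \frac{m}{35} = - \frac{9 m}{140}$)
$l = -44 - 2 \sqrt{3} \approx -47.464$
$f{\left(- \frac{13}{-34} \right)} - l = - \frac{9 \left(- \frac{13}{-34}\right)}{140} - \left(-44 - 2 \sqrt{3}\right) = - \frac{9 \left(\left(-13\right) \left(- \frac{1}{34}\right)\right)}{140} + \left(44 + 2 \sqrt{3}\right) = \left(- \frac{9}{140}\right) \frac{13}{34} + \left(44 + 2 \sqrt{3}\right) = - \frac{117}{4760} + \left(44 + 2 \sqrt{3}\right) = \frac{209323}{4760} + 2 \sqrt{3}$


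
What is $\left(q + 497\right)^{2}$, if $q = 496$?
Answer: $986049$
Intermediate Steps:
$\left(q + 497\right)^{2} = \left(496 + 497\right)^{2} = 993^{2} = 986049$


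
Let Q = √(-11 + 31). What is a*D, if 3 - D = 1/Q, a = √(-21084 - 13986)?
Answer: I*√35070*(30 - √5)/10 ≈ 519.93*I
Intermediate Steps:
Q = 2*√5 (Q = √20 = 2*√5 ≈ 4.4721)
a = I*√35070 (a = √(-35070) = I*√35070 ≈ 187.27*I)
D = 3 - √5/10 (D = 3 - 1/(2*√5) = 3 - √5/10 ≈ 2.7764)
a*D = (I*√35070)*(3 - √5/10) = I*√35070*(3 - √5/10)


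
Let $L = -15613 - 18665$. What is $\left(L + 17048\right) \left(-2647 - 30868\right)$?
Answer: $577463450$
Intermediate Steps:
$L = -34278$
$\left(L + 17048\right) \left(-2647 - 30868\right) = \left(-34278 + 17048\right) \left(-2647 - 30868\right) = \left(-17230\right) \left(-33515\right) = 577463450$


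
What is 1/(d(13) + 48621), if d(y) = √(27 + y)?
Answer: 48621/2364001601 - 2*√10/2364001601 ≈ 2.0565e-5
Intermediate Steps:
1/(d(13) + 48621) = 1/(√(27 + 13) + 48621) = 1/(√40 + 48621) = 1/(2*√10 + 48621) = 1/(48621 + 2*√10)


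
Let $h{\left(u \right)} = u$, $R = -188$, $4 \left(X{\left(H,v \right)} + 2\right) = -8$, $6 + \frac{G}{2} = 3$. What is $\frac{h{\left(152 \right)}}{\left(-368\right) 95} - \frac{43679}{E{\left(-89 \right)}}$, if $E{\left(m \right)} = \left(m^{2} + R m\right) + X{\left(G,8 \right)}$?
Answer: $- \frac{10070819}{5669270} \approx -1.7764$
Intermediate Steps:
$G = -6$ ($G = -12 + 2 \cdot 3 = -12 + 6 = -6$)
$X{\left(H,v \right)} = -4$ ($X{\left(H,v \right)} = -2 + \frac{1}{4} \left(-8\right) = -2 - 2 = -4$)
$E{\left(m \right)} = -4 + m^{2} - 188 m$ ($E{\left(m \right)} = \left(m^{2} - 188 m\right) - 4 = -4 + m^{2} - 188 m$)
$\frac{h{\left(152 \right)}}{\left(-368\right) 95} - \frac{43679}{E{\left(-89 \right)}} = \frac{152}{\left(-368\right) 95} - \frac{43679}{-4 + \left(-89\right)^{2} - -16732} = \frac{152}{-34960} - \frac{43679}{-4 + 7921 + 16732} = 152 \left(- \frac{1}{34960}\right) - \frac{43679}{24649} = - \frac{1}{230} - \frac{43679}{24649} = - \frac{10070819}{5669270}$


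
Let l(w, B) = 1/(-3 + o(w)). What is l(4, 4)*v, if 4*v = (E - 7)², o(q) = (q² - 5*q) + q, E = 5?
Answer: -⅓ ≈ -0.33333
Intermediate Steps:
o(q) = q² - 4*q
l(w, B) = 1/(-3 + w*(-4 + w))
v = 1 (v = (5 - 7)²/4 = (¼)*(-2)² = (¼)*4 = 1)
l(4, 4)*v = 1/(-3 + 4*(-4 + 4)) = 1/(-3 + 4*0) = 1/(-3 + 0) = 1/(-3) = -⅓*1 = -⅓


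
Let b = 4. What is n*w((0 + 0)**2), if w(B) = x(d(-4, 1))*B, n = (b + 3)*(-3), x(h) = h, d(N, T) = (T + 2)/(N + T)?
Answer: 0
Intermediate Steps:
d(N, T) = (2 + T)/(N + T)
n = -21 (n = (4 + 3)*(-3) = 7*(-3) = -21)
w(B) = -B (w(B) = ((2 + 1)/(-4 + 1))*B = (3/(-3))*B = (-1/3*3)*B = -B)
n*w((0 + 0)**2) = -(-21)*(0 + 0)**2 = -(-21)*0**2 = -(-21)*0 = -21*0 = 0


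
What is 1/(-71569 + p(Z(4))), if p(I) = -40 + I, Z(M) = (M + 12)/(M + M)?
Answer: -1/71607 ≈ -1.3965e-5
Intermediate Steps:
Z(M) = (12 + M)/(2*M) (Z(M) = (12 + M)/((2*M)) = (12 + M)*(1/(2*M)) = (12 + M)/(2*M))
1/(-71569 + p(Z(4))) = 1/(-71569 + (-40 + (½)*(12 + 4)/4)) = 1/(-71569 + (-40 + (½)*(¼)*16)) = 1/(-71569 + (-40 + 2)) = 1/(-71569 - 38) = 1/(-71607) = -1/71607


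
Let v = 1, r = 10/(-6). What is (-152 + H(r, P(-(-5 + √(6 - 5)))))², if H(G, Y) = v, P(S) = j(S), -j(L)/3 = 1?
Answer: 22801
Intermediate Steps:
j(L) = -3 (j(L) = -3*1 = -3)
r = -5/3 (r = 10*(-⅙) = -5/3 ≈ -1.6667)
P(S) = -3
H(G, Y) = 1
(-152 + H(r, P(-(-5 + √(6 - 5)))))² = (-152 + 1)² = (-151)² = 22801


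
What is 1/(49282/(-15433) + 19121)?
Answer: 15433/295045111 ≈ 5.2307e-5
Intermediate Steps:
1/(49282/(-15433) + 19121) = 1/(49282*(-1/15433) + 19121) = 1/(-49282/15433 + 19121) = 1/(295045111/15433) = 15433/295045111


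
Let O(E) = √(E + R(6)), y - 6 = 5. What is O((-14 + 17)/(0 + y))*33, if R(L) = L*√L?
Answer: 3*√(33 + 726*√6) ≈ 127.68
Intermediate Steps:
y = 11 (y = 6 + 5 = 11)
R(L) = L^(3/2)
O(E) = √(E + 6*√6) (O(E) = √(E + 6^(3/2)) = √(E + 6*√6))
O((-14 + 17)/(0 + y))*33 = √((-14 + 17)/(0 + 11) + 6*√6)*33 = √(3/11 + 6*√6)*33 = 33*√(3/11 + 6*√6)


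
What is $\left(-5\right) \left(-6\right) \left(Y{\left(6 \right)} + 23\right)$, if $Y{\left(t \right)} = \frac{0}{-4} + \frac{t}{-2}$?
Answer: $600$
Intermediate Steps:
$Y{\left(t \right)} = - \frac{t}{2}$ ($Y{\left(t \right)} = 0 \left(- \frac{1}{4}\right) + t \left(- \frac{1}{2}\right) = 0 - \frac{t}{2} = - \frac{t}{2}$)
$\left(-5\right) \left(-6\right) \left(Y{\left(6 \right)} + 23\right) = \left(-5\right) \left(-6\right) \left(\left(- \frac{1}{2}\right) 6 + 23\right) = 30 \left(-3 + 23\right) = 30 \cdot 20 = 600$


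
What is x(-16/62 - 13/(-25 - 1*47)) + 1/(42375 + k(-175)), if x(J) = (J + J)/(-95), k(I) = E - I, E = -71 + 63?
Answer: 3732893/2255151420 ≈ 0.0016553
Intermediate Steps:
E = -8
k(I) = -8 - I
x(J) = -2*J/95 (x(J) = (2*J)*(-1/95) = -2*J/95)
x(-16/62 - 13/(-25 - 1*47)) + 1/(42375 + k(-175)) = -2*(-16/62 - 13/(-25 - 1*47))/95 + 1/(42375 + (-8 - 1*(-175))) = -2*(-16*1/62 - 13/(-25 - 47))/95 + 1/(42375 + (-8 + 175)) = -2*(-8/31 - 13/(-72))/95 + 1/(42375 + 167) = -2*(-8/31 - 13*(-1/72))/95 + 1/42542 = -2*(-8/31 + 13/72)/95 + 1/42542 = -2/95*(-173/2232) + 1/42542 = 173/106020 + 1/42542 = 3732893/2255151420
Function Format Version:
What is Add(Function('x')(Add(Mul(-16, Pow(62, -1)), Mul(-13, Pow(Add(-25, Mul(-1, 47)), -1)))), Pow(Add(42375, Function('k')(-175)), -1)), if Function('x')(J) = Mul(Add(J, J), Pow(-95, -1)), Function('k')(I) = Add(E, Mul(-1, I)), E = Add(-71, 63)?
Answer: Rational(3732893, 2255151420) ≈ 0.0016553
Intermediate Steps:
E = -8
Function('k')(I) = Add(-8, Mul(-1, I))
Function('x')(J) = Mul(Rational(-2, 95), J) (Function('x')(J) = Mul(Mul(2, J), Rational(-1, 95)) = Mul(Rational(-2, 95), J))
Add(Function('x')(Add(Mul(-16, Pow(62, -1)), Mul(-13, Pow(Add(-25, Mul(-1, 47)), -1)))), Pow(Add(42375, Function('k')(-175)), -1)) = Add(Mul(Rational(-2, 95), Add(Mul(-16, Pow(62, -1)), Mul(-13, Pow(Add(-25, Mul(-1, 47)), -1)))), Pow(Add(42375, Add(-8, Mul(-1, -175))), -1)) = Add(Mul(Rational(-2, 95), Add(Mul(-16, Rational(1, 62)), Mul(-13, Pow(Add(-25, -47), -1)))), Pow(Add(42375, Add(-8, 175)), -1)) = Add(Mul(Rational(-2, 95), Add(Rational(-8, 31), Mul(-13, Pow(-72, -1)))), Pow(Add(42375, 167), -1)) = Add(Mul(Rational(-2, 95), Add(Rational(-8, 31), Mul(-13, Rational(-1, 72)))), Pow(42542, -1)) = Add(Mul(Rational(-2, 95), Add(Rational(-8, 31), Rational(13, 72))), Rational(1, 42542)) = Add(Mul(Rational(-2, 95), Rational(-173, 2232)), Rational(1, 42542)) = Add(Rational(173, 106020), Rational(1, 42542)) = Rational(3732893, 2255151420)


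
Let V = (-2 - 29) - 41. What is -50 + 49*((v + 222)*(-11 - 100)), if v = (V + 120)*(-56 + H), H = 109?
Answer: -15044324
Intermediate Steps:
V = -72 (V = -31 - 41 = -72)
v = 2544 (v = (-72 + 120)*(-56 + 109) = 48*53 = 2544)
-50 + 49*((v + 222)*(-11 - 100)) = -50 + 49*((2544 + 222)*(-11 - 100)) = -50 + 49*(2766*(-111)) = -50 + 49*(-307026) = -50 - 15044274 = -15044324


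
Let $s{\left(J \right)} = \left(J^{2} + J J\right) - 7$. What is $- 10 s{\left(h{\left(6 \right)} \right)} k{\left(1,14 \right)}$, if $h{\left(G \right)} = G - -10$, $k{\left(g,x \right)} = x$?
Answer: $-70700$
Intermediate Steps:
$h{\left(G \right)} = 10 + G$ ($h{\left(G \right)} = G + 10 = 10 + G$)
$s{\left(J \right)} = -7 + 2 J^{2}$ ($s{\left(J \right)} = \left(J^{2} + J^{2}\right) - 7 = 2 J^{2} - 7 = -7 + 2 J^{2}$)
$- 10 s{\left(h{\left(6 \right)} \right)} k{\left(1,14 \right)} = - 10 \left(-7 + 2 \left(10 + 6\right)^{2}\right) 14 = - 10 \left(-7 + 2 \cdot 16^{2}\right) 14 = - 10 \left(-7 + 2 \cdot 256\right) 14 = - 10 \left(-7 + 512\right) 14 = \left(-10\right) 505 \cdot 14 = \left(-5050\right) 14 = -70700$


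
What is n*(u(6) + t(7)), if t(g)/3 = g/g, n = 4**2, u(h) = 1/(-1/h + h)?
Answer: 1776/35 ≈ 50.743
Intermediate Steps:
u(h) = 1/(h - 1/h)
n = 16
t(g) = 3 (t(g) = 3*(g/g) = 3*1 = 3)
n*(u(6) + t(7)) = 16*(6/(-1 + 6**2) + 3) = 16*(6/(-1 + 36) + 3) = 16*(6/35 + 3) = 16*(111/35) = 1776/35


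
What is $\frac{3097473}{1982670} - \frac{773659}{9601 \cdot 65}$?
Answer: $\frac{26607599881}{82487663570} \approx 0.32256$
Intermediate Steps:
$\frac{3097473}{1982670} - \frac{773659}{9601 \cdot 65} = 3097473 \cdot \frac{1}{1982670} - \frac{773659}{624065} = \frac{1032491}{660890} - \frac{773659}{624065} = \frac{26607599881}{82487663570}$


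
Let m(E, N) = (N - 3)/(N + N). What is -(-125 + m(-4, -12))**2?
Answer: -990025/64 ≈ -15469.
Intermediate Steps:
m(E, N) = (-3 + N)/(2*N) (m(E, N) = (-3 + N)/((2*N)) = (-3 + N)*(1/(2*N)) = (-3 + N)/(2*N))
-(-125 + m(-4, -12))**2 = -(-125 + (1/2)*(-3 - 12)/(-12))**2 = -(-125 + (1/2)*(-1/12)*(-15))**2 = -(-125 + 5/8)**2 = -(-995/8)**2 = -1*990025/64 = -990025/64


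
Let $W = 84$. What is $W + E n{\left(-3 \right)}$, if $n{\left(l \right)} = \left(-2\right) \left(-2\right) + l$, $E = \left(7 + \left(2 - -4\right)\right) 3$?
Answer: $123$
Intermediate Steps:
$E = 39$ ($E = \left(7 + \left(2 + 4\right)\right) 3 = \left(7 + 6\right) 3 = 13 \cdot 3 = 39$)
$n{\left(l \right)} = 4 + l$
$W + E n{\left(-3 \right)} = 84 + 39 \left(4 - 3\right) = 84 + 39 \cdot 1 = 84 + 39 = 123$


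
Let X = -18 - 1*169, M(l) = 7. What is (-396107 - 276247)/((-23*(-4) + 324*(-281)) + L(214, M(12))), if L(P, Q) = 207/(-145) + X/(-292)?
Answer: 9489156120/1283647003 ≈ 7.3923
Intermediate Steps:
X = -187 (X = -18 - 169 = -187)
L(P, Q) = -33329/42340 (L(P, Q) = 207/(-145) - 187/(-292) = 207*(-1/145) - 187*(-1/292) = -207/145 + 187/292 = -33329/42340)
(-396107 - 276247)/((-23*(-4) + 324*(-281)) + L(214, M(12))) = (-396107 - 276247)/((-23*(-4) + 324*(-281)) - 33329/42340) = -672354/((92 - 91044) - 33329/42340) = -672354/(-90952 - 33329/42340) = -672354/(-3850941009/42340) = -672354*(-42340/3850941009) = 9489156120/1283647003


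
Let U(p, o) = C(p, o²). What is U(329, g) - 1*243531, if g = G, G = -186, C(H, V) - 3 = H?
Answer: -243199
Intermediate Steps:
C(H, V) = 3 + H
g = -186
U(p, o) = 3 + p
U(329, g) - 1*243531 = (3 + 329) - 1*243531 = 332 - 243531 = -243199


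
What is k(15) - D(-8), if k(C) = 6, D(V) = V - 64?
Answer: 78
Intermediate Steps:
D(V) = -64 + V
k(15) - D(-8) = 6 - (-64 - 8) = 6 - 1*(-72) = 6 + 72 = 78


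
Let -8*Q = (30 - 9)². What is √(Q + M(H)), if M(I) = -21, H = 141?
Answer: I*√1218/4 ≈ 8.725*I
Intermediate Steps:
Q = -441/8 (Q = -(30 - 9)²/8 = -⅛*21² = -⅛*441 = -441/8 ≈ -55.125)
√(Q + M(H)) = √(-441/8 - 21) = √(-609/8) = I*√1218/4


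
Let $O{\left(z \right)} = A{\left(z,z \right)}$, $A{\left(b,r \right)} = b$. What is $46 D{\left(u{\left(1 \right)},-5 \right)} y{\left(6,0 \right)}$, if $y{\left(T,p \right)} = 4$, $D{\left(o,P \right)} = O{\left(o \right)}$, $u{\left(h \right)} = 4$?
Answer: $736$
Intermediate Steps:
$O{\left(z \right)} = z$
$D{\left(o,P \right)} = o$
$46 D{\left(u{\left(1 \right)},-5 \right)} y{\left(6,0 \right)} = 46 \cdot 4 \cdot 4 = 184 \cdot 4 = 736$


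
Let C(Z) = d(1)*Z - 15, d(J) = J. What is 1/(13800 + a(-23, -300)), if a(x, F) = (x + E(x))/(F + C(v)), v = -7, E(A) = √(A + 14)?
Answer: 715423303/9872892683069 + 483*I/9872892683069 ≈ 7.2463e-5 + 4.8922e-11*I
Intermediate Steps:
E(A) = √(14 + A)
C(Z) = -15 + Z (C(Z) = 1*Z - 15 = Z - 15 = -15 + Z)
a(x, F) = (x + √(14 + x))/(-22 + F) (a(x, F) = (x + √(14 + x))/(F + (-15 - 7)) = (x + √(14 + x))/(F - 22) = (x + √(14 + x))/(-22 + F))
1/(13800 + a(-23, -300)) = 1/(13800 + (-23 + √(14 - 23))/(-22 - 300)) = 1/(13800 + (-23 + √(-9))/(-322)) = 1/(13800 - (-23 + 3*I)/322) = 1/(13800 + (1/14 - 3*I/322)) = 1/(193201/14 - 3*I/322) = 51842*(193201/14 + 3*I/322)/9872892683069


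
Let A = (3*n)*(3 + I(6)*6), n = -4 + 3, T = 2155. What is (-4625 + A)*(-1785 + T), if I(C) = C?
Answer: -1754540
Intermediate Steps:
n = -1
A = -117 (A = (3*(-1))*(3 + 6*6) = -3*(3 + 36) = -3*39 = -117)
(-4625 + A)*(-1785 + T) = (-4625 - 117)*(-1785 + 2155) = -4742*370 = -1754540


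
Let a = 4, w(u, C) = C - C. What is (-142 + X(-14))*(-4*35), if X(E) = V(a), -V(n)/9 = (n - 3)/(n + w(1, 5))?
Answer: 20195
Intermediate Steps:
w(u, C) = 0
V(n) = -9*(-3 + n)/n (V(n) = -9*(n - 3)/(n + 0) = -9*(-3 + n)/n)
X(E) = -9/4 (X(E) = -9 + 27/4 = -9/4)
(-142 + X(-14))*(-4*35) = (-142 - 9/4)*(-4*35) = -577/4*(-140) = 20195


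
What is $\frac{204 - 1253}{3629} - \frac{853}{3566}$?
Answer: $- \frac{6836271}{12941014} \approx -0.52826$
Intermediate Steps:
$\frac{204 - 1253}{3629} - \frac{853}{3566} = \left(-1049\right) \frac{1}{3629} - \frac{853}{3566} = - \frac{1049}{3629} - \frac{853}{3566} = - \frac{6836271}{12941014}$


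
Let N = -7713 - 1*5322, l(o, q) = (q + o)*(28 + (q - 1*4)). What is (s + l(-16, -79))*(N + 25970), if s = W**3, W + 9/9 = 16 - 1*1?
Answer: 103079015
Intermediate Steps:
l(o, q) = (24 + q)*(o + q) (l(o, q) = (o + q)*(28 + (q - 4)) = (o + q)*(28 + (-4 + q)) = (o + q)*(24 + q) = (24 + q)*(o + q))
N = -13035 (N = -7713 - 5322 = -13035)
W = 14 (W = -1 + (16 - 1*1) = -1 + (16 - 1) = -1 + 15 = 14)
s = 2744 (s = 14**3 = 2744)
(s + l(-16, -79))*(N + 25970) = (2744 + ((-79)**2 + 24*(-16) + 24*(-79) - 16*(-79)))*(-13035 + 25970) = (2744 + (6241 - 384 - 1896 + 1264))*12935 = (2744 + 5225)*12935 = 7969*12935 = 103079015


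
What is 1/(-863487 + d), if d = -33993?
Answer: -1/897480 ≈ -1.1142e-6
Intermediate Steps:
1/(-863487 + d) = 1/(-863487 - 33993) = 1/(-897480) = -1/897480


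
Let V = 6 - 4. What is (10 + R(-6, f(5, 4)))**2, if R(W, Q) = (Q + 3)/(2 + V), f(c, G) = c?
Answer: 144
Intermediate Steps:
V = 2
R(W, Q) = 3/4 + Q/4 (R(W, Q) = (Q + 3)/(2 + 2) = (3 + Q)/4 = (3 + Q)*(1/4) = 3/4 + Q/4)
(10 + R(-6, f(5, 4)))**2 = (10 + (3/4 + (1/4)*5))**2 = (10 + (3/4 + 5/4))**2 = (10 + 2)**2 = 12**2 = 144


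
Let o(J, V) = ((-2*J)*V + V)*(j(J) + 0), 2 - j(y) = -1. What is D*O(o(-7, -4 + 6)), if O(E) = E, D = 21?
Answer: 1890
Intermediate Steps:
j(y) = 3 (j(y) = 2 - 1*(-1) = 2 + 1 = 3)
o(J, V) = 3*V - 6*J*V (o(J, V) = ((-2*J)*V + V)*(3 + 0) = (-2*J*V + V)*3 = (V - 2*J*V)*3 = 3*V - 6*J*V)
D*O(o(-7, -4 + 6)) = 21*(3*(-4 + 6)*(1 - 2*(-7))) = 21*(3*2*(1 + 14)) = 21*(3*2*15) = 21*90 = 1890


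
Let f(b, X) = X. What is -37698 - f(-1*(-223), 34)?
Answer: -37732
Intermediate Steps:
-37698 - f(-1*(-223), 34) = -37698 - 1*34 = -37698 - 34 = -37732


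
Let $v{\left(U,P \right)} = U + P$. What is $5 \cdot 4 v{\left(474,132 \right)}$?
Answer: $12120$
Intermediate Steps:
$v{\left(U,P \right)} = P + U$
$5 \cdot 4 v{\left(474,132 \right)} = 5 \cdot 4 \left(132 + 474\right) = 20 \cdot 606 = 12120$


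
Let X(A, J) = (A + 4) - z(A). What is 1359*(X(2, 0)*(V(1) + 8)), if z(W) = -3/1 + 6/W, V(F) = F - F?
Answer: 65232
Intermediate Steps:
V(F) = 0
z(W) = -3 + 6/W (z(W) = -3*1 + 6/W = -3 + 6/W)
X(A, J) = 7 + A - 6/A (X(A, J) = (A + 4) - (-3 + 6/A) = (4 + A) + (3 - 6/A) = 7 + A - 6/A)
1359*(X(2, 0)*(V(1) + 8)) = 1359*((7 + 2 - 6/2)*(0 + 8)) = 1359*((7 + 2 - 6*½)*8) = 1359*((7 + 2 - 3)*8) = 1359*(6*8) = 1359*48 = 65232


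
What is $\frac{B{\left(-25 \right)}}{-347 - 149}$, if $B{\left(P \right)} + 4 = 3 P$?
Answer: $\frac{79}{496} \approx 0.15927$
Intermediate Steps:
$B{\left(P \right)} = -4 + 3 P$
$\frac{B{\left(-25 \right)}}{-347 - 149} = \frac{-4 + 3 \left(-25\right)}{-347 - 149} = \frac{-4 - 75}{-496} = \left(-79\right) \left(- \frac{1}{496}\right) = \frac{79}{496}$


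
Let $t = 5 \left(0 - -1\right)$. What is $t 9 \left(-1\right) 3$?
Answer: $-135$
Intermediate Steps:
$t = 5$ ($t = 5 \left(0 + \left(-1 + 2\right)\right) = 5 \left(0 + 1\right) = 5 \cdot 1 = 5$)
$t 9 \left(-1\right) 3 = 5 \cdot 9 \left(-1\right) 3 = 5 \left(\left(-9\right) 3\right) = 5 \left(-27\right) = -135$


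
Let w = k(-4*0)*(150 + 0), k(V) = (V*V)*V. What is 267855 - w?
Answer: 267855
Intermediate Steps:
k(V) = V³ (k(V) = V²*V = V³)
w = 0 (w = (-4*0)³*(150 + 0) = 0³*150 = 0*150 = 0)
267855 - w = 267855 - 1*0 = 267855 + 0 = 267855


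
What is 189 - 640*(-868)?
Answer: 555709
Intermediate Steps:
189 - 640*(-868) = 189 + 555520 = 555709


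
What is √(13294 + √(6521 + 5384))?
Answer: √(13294 + √11905) ≈ 115.77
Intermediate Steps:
√(13294 + √(6521 + 5384)) = √(13294 + √11905)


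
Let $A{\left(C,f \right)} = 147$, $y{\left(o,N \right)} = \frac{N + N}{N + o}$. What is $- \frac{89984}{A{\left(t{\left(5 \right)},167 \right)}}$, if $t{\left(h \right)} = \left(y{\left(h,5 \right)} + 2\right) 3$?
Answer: $- \frac{89984}{147} \approx -612.14$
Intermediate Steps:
$y{\left(o,N \right)} = \frac{2 N}{N + o}$
$t{\left(h \right)} = 6 + \frac{30}{5 + h}$ ($t{\left(h \right)} = \left(2 \cdot 5 \frac{1}{5 + h} + 2\right) 3 = \left(\frac{10}{5 + h} + 2\right) 3 = \left(2 + \frac{10}{5 + h}\right) 3 = 6 + \frac{30}{5 + h}$)
$- \frac{89984}{A{\left(t{\left(5 \right)},167 \right)}} = - \frac{89984}{147}$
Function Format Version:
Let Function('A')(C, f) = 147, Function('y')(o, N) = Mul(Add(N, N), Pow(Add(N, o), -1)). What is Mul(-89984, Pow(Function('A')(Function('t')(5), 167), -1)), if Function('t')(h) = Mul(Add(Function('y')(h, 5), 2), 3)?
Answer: Rational(-89984, 147) ≈ -612.14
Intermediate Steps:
Function('y')(o, N) = Mul(2, N, Pow(Add(N, o), -1)) (Function('y')(o, N) = Mul(Mul(2, N), Pow(Add(N, o), -1)) = Mul(2, N, Pow(Add(N, o), -1)))
Function('t')(h) = Add(6, Mul(30, Pow(Add(5, h), -1))) (Function('t')(h) = Mul(Add(Mul(2, 5, Pow(Add(5, h), -1)), 2), 3) = Mul(Add(Mul(10, Pow(Add(5, h), -1)), 2), 3) = Mul(Add(2, Mul(10, Pow(Add(5, h), -1))), 3) = Add(6, Mul(30, Pow(Add(5, h), -1))))
Mul(-89984, Pow(Function('A')(Function('t')(5), 167), -1)) = Mul(-89984, Pow(147, -1)) = Mul(-89984, Rational(1, 147)) = Rational(-89984, 147)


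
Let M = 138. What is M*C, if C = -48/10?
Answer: -3312/5 ≈ -662.40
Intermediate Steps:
C = -24/5 (C = -48*⅒ = -24/5 ≈ -4.8000)
M*C = 138*(-24/5) = -3312/5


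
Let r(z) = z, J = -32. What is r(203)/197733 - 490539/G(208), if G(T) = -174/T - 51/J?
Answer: -640479859369/988665 ≈ -6.4782e+5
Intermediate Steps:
G(T) = 51/32 - 174/T (G(T) = -174/T - 51/(-32) = -174/T - 51*(-1/32) = -174/T + 51/32 = 51/32 - 174/T)
r(203)/197733 - 490539/G(208) = 203/197733 - 490539/(51/32 - 174/208) = 203*(1/197733) - 490539/(51/32 - 174*1/208) = 203/197733 - 490539/(51/32 - 87/104) = 203/197733 - 490539/315/416 = 203/197733 - 490539*416/315 = 203/197733 - 9717344/15 = -640479859369/988665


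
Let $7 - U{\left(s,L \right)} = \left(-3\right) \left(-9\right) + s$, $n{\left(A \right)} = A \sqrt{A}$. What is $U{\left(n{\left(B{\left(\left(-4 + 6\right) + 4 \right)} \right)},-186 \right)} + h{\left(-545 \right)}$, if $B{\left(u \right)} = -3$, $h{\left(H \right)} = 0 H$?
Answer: $-20 + 3 i \sqrt{3} \approx -20.0 + 5.1962 i$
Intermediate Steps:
$h{\left(H \right)} = 0$
$n{\left(A \right)} = A^{\frac{3}{2}}$
$U{\left(s,L \right)} = -20 - s$ ($U{\left(s,L \right)} = 7 - \left(\left(-3\right) \left(-9\right) + s\right) = 7 - \left(27 + s\right) = -20 - s$)
$U{\left(n{\left(B{\left(\left(-4 + 6\right) + 4 \right)} \right)},-186 \right)} + h{\left(-545 \right)} = \left(-20 - \left(-3\right)^{\frac{3}{2}}\right) + 0 = \left(-20 - - 3 i \sqrt{3}\right) + 0 = \left(-20 + 3 i \sqrt{3}\right) + 0 = -20 + 3 i \sqrt{3}$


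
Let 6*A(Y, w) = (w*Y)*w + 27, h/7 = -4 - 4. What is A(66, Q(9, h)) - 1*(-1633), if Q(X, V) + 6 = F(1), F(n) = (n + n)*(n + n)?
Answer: 3363/2 ≈ 1681.5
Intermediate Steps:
h = -56 (h = 7*(-4 - 4) = 7*(-8) = -56)
F(n) = 4*n**2 (F(n) = (2*n)*(2*n) = 4*n**2)
Q(X, V) = -2 (Q(X, V) = -6 + 4*1**2 = -6 + 4*1 = -6 + 4 = -2)
A(Y, w) = 9/2 + Y*w**2/6 (A(Y, w) = ((w*Y)*w + 27)/6 = ((Y*w)*w + 27)/6 = (Y*w**2 + 27)/6 = (27 + Y*w**2)/6 = 9/2 + Y*w**2/6)
A(66, Q(9, h)) - 1*(-1633) = (9/2 + (1/6)*66*(-2)**2) - 1*(-1633) = (9/2 + (1/6)*66*4) + 1633 = (9/2 + 44) + 1633 = 97/2 + 1633 = 3363/2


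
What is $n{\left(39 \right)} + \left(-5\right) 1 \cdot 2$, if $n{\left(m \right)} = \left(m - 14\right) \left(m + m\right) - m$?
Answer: $1901$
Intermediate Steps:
$n{\left(m \right)} = - m + 2 m \left(-14 + m\right)$ ($n{\left(m \right)} = \left(-14 + m\right) 2 m - m = 2 m \left(-14 + m\right) - m = - m + 2 m \left(-14 + m\right)$)
$n{\left(39 \right)} + \left(-5\right) 1 \cdot 2 = 39 \left(-29 + 2 \cdot 39\right) + \left(-5\right) 1 \cdot 2 = 39 \left(-29 + 78\right) - 10 = 39 \cdot 49 - 10 = 1911 - 10 = 1901$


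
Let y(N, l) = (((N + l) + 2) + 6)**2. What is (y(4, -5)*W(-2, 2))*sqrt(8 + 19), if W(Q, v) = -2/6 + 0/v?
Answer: -49*sqrt(3) ≈ -84.870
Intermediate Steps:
y(N, l) = (8 + N + l)**2 (y(N, l) = ((2 + N + l) + 6)**2 = (8 + N + l)**2)
W(Q, v) = -1/3 (W(Q, v) = -2*1/6 + 0 = -1/3 + 0 = -1/3)
(y(4, -5)*W(-2, 2))*sqrt(8 + 19) = ((8 + 4 - 5)**2*(-1/3))*sqrt(8 + 19) = (7**2*(-1/3))*sqrt(27) = (49*(-1/3))*(3*sqrt(3)) = -49*sqrt(3)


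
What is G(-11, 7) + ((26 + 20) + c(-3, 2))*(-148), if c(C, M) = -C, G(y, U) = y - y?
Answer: -7252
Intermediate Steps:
G(y, U) = 0
G(-11, 7) + ((26 + 20) + c(-3, 2))*(-148) = 0 + ((26 + 20) - 1*(-3))*(-148) = 0 + (46 + 3)*(-148) = 0 + 49*(-148) = 0 - 7252 = -7252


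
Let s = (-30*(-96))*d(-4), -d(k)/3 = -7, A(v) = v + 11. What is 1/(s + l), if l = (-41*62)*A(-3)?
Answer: 1/40144 ≈ 2.4910e-5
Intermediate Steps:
A(v) = 11 + v
d(k) = 21 (d(k) = -3*(-7) = 21)
l = -20336 (l = (-41*62)*(11 - 3) = -2542*8 = -20336)
s = 60480 (s = -30*(-96)*21 = 2880*21 = 60480)
1/(s + l) = 1/(60480 - 20336) = 1/40144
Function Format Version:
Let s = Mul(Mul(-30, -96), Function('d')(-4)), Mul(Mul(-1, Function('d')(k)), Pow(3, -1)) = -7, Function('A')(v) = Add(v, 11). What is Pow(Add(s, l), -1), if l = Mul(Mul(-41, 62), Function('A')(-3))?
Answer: Rational(1, 40144) ≈ 2.4910e-5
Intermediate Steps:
Function('A')(v) = Add(11, v)
Function('d')(k) = 21 (Function('d')(k) = Mul(-3, -7) = 21)
l = -20336 (l = Mul(Mul(-41, 62), Add(11, -3)) = Mul(-2542, 8) = -20336)
s = 60480 (s = Mul(Mul(-30, -96), 21) = Mul(2880, 21) = 60480)
Pow(Add(s, l), -1) = Pow(Add(60480, -20336), -1) = Pow(40144, -1) = Rational(1, 40144)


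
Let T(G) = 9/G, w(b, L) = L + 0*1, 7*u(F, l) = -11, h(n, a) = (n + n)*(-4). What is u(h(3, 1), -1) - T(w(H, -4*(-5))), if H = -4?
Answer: -283/140 ≈ -2.0214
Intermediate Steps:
h(n, a) = -8*n (h(n, a) = (2*n)*(-4) = -8*n)
u(F, l) = -11/7 (u(F, l) = (1/7)*(-11) = -11/7)
w(b, L) = L (w(b, L) = L + 0 = L)
u(h(3, 1), -1) - T(w(H, -4*(-5))) = -11/7 - 9/((-4*(-5))) = -11/7 - 9/20 = -283/140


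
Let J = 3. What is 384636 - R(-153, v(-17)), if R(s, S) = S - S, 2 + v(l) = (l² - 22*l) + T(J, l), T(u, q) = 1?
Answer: 384636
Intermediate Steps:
v(l) = -1 + l² - 22*l (v(l) = -2 + ((l² - 22*l) + 1) = -2 + (1 + l² - 22*l) = -1 + l² - 22*l)
R(s, S) = 0
384636 - R(-153, v(-17)) = 384636 - 1*0 = 384636 + 0 = 384636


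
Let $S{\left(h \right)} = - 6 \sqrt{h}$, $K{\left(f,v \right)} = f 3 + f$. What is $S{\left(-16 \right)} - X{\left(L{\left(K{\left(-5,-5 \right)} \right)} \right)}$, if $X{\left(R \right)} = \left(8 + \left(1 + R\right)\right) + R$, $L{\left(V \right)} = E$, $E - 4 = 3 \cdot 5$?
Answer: $-47 - 24 i \approx -47.0 - 24.0 i$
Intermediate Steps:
$K{\left(f,v \right)} = 4 f$ ($K{\left(f,v \right)} = 3 f + f = 4 f$)
$E = 19$ ($E = 4 + 3 \cdot 5 = 4 + 15 = 19$)
$L{\left(V \right)} = 19$
$X{\left(R \right)} = 9 + 2 R$ ($X{\left(R \right)} = \left(9 + R\right) + R = 9 + 2 R$)
$S{\left(-16 \right)} - X{\left(L{\left(K{\left(-5,-5 \right)} \right)} \right)} = - 6 \sqrt{-16} - \left(9 + 2 \cdot 19\right) = - 6 \cdot 4 i - \left(9 + 38\right) = - 24 i - 47 = -47 - 24 i$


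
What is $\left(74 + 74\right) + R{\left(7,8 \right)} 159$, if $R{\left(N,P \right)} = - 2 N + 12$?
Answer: $-170$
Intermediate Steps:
$R{\left(N,P \right)} = 12 - 2 N$
$\left(74 + 74\right) + R{\left(7,8 \right)} 159 = \left(74 + 74\right) + \left(12 - 14\right) 159 = 148 + \left(12 - 14\right) 159 = 148 - 318 = -170$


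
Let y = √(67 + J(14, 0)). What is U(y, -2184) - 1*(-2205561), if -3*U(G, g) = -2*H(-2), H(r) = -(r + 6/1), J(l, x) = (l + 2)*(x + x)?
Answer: 6616675/3 ≈ 2.2056e+6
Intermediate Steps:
J(l, x) = 2*x*(2 + l) (J(l, x) = (2 + l)*(2*x) = 2*x*(2 + l))
y = √67 (y = √(67 + 2*0*(2 + 14)) = √(67 + 2*0*16) = √(67 + 0) = √67 ≈ 8.1853)
H(r) = -6 - r (H(r) = -(r + 6*1) = -(r + 6) = -(6 + r) = -6 - r)
U(G, g) = -8/3 (U(G, g) = -(-2)*(-6 - 1*(-2))/3 = -(-2)*(-6 + 2)/3 = -(-2)*(-4)/3 = -⅓*8 = -8/3)
U(y, -2184) - 1*(-2205561) = -8/3 - 1*(-2205561) = -8/3 + 2205561 = 6616675/3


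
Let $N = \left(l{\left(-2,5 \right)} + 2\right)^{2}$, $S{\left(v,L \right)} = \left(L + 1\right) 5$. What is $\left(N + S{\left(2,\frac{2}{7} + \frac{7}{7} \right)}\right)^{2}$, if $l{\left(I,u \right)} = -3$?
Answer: $\frac{7569}{49} \approx 154.47$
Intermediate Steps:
$S{\left(v,L \right)} = 5 + 5 L$ ($S{\left(v,L \right)} = \left(1 + L\right) 5 = 5 + 5 L$)
$N = 1$ ($N = \left(-3 + 2\right)^{2} = \left(-1\right)^{2} = 1$)
$\left(N + S{\left(2,\frac{2}{7} + \frac{7}{7} \right)}\right)^{2} = \left(1 + \left(5 + 5 \left(\frac{2}{7} + \frac{7}{7}\right)\right)\right)^{2} = \left(1 + \left(5 + 5 \left(2 \cdot \frac{1}{7} + 7 \cdot \frac{1}{7}\right)\right)\right)^{2} = \left(1 + \left(5 + 5 \left(\frac{2}{7} + 1\right)\right)\right)^{2} = \left(1 + \left(5 + 5 \cdot \frac{9}{7}\right)\right)^{2} = \left(1 + \left(5 + \frac{45}{7}\right)\right)^{2} = \left(1 + \frac{80}{7}\right)^{2} = \left(\frac{87}{7}\right)^{2} = \frac{7569}{49}$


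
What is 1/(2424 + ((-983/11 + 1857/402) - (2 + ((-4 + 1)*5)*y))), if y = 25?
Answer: 1474/3997865 ≈ 0.00036870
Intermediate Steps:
1/(2424 + ((-983/11 + 1857/402) - (2 + ((-4 + 1)*5)*y))) = 1/(2424 + ((-983/11 + 1857/402) - (2 + ((-4 + 1)*5)*25))) = 1/(2424 + ((-983*1/11 + 1857*(1/402)) - (2 - 3*5*25))) = 1/(2424 + ((-983/11 + 619/134) - (2 - 15*25))) = 1/(2424 + (-124913/1474 - (2 - 375))) = 1/(2424 + (-124913/1474 - 1*(-373))) = 1/(2424 + (-124913/1474 + 373)) = 1/(2424 + 424889/1474) = 1/(3997865/1474) = 1474/3997865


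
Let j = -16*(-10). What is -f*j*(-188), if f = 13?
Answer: 391040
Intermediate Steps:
j = 160
-f*j*(-188) = -13*160*(-188) = -2080*(-188) = -1*(-391040) = 391040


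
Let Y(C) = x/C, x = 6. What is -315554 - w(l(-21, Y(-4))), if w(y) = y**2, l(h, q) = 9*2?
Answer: -315878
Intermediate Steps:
Y(C) = 6/C
l(h, q) = 18
-315554 - w(l(-21, Y(-4))) = -315554 - 1*18**2 = -315554 - 1*324 = -315554 - 324 = -315878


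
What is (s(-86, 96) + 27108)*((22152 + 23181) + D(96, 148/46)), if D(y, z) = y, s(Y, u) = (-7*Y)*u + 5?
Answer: 3857149245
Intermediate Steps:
s(Y, u) = 5 - 7*Y*u (s(Y, u) = -7*Y*u + 5 = 5 - 7*Y*u)
(s(-86, 96) + 27108)*((22152 + 23181) + D(96, 148/46)) = ((5 - 7*(-86)*96) + 27108)*((22152 + 23181) + 96) = ((5 + 57792) + 27108)*(45333 + 96) = (57797 + 27108)*45429 = 84905*45429 = 3857149245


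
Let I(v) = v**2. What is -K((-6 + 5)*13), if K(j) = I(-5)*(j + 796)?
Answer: -19575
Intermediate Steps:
K(j) = 19900 + 25*j (K(j) = (-5)**2*(j + 796) = 25*(796 + j) = 19900 + 25*j)
-K((-6 + 5)*13) = -(19900 + 25*((-6 + 5)*13)) = -(19900 + 25*(-1*13)) = -(19900 + 25*(-13)) = -(19900 - 325) = -1*19575 = -19575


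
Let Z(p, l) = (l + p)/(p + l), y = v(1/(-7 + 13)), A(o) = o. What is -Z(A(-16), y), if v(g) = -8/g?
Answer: -1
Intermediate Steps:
y = -48 (y = -8/(1/(-7 + 13)) = -8/(1/6) = -8/1/6 = -8*6 = -48)
Z(p, l) = 1 (Z(p, l) = (l + p)/(l + p) = 1)
-Z(A(-16), y) = -1*1 = -1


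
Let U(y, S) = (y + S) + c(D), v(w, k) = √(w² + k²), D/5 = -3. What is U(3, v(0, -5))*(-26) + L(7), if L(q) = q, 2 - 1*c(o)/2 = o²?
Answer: 11395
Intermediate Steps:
D = -15 (D = 5*(-3) = -15)
c(o) = 4 - 2*o²
v(w, k) = √(k² + w²)
U(y, S) = -446 + S + y (U(y, S) = (y + S) + (4 - 2*(-15)²) = (S + y) + (4 - 2*225) = (S + y) + (4 - 450) = (S + y) - 446 = -446 + S + y)
U(3, v(0, -5))*(-26) + L(7) = (-446 + √((-5)² + 0²) + 3)*(-26) + 7 = (-446 + √(25 + 0) + 3)*(-26) + 7 = (-446 + √25 + 3)*(-26) + 7 = (-446 + 5 + 3)*(-26) + 7 = -438*(-26) + 7 = 11388 + 7 = 11395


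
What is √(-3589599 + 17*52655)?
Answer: 8*I*√42101 ≈ 1641.5*I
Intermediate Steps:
√(-3589599 + 17*52655) = √(-3589599 + 895135) = √(-2694464) = 8*I*√42101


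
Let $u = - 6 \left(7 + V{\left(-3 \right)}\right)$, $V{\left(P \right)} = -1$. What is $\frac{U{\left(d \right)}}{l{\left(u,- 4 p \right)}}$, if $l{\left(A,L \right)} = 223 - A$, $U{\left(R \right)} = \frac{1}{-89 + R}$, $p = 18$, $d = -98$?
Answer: $- \frac{1}{48433} \approx -2.0647 \cdot 10^{-5}$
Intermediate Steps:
$u = -36$ ($u = - 6 \left(7 - 1\right) = \left(-6\right) 6 = -36$)
$\frac{U{\left(d \right)}}{l{\left(u,- 4 p \right)}} = \frac{1}{\left(-89 - 98\right) \left(223 - -36\right)} = \frac{1}{\left(-187\right) \left(223 + 36\right)} = - \frac{1}{187 \cdot 259} = \left(- \frac{1}{187}\right) \frac{1}{259} = - \frac{1}{48433}$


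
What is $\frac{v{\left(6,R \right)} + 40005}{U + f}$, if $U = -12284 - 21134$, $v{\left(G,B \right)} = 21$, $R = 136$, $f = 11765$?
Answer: $- \frac{40026}{21653} \approx -1.8485$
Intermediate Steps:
$U = -33418$
$\frac{v{\left(6,R \right)} + 40005}{U + f} = \frac{21 + 40005}{-33418 + 11765} = \frac{40026}{-21653} = 40026 \left(- \frac{1}{21653}\right) = - \frac{40026}{21653}$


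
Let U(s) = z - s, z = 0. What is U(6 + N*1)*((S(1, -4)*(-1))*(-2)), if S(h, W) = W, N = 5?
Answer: 88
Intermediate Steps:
U(s) = -s (U(s) = 0 - s = -s)
U(6 + N*1)*((S(1, -4)*(-1))*(-2)) = (-(6 + 5*1))*(-4*(-1)*(-2)) = (-(6 + 5))*(4*(-2)) = -1*11*(-8) = -11*(-8) = 88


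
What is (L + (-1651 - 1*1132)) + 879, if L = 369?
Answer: -1535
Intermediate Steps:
(L + (-1651 - 1*1132)) + 879 = (369 + (-1651 - 1*1132)) + 879 = (369 + (-1651 - 1132)) + 879 = (369 - 2783) + 879 = -2414 + 879 = -1535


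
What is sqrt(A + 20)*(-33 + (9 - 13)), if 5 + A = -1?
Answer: -37*sqrt(14) ≈ -138.44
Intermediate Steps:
A = -6 (A = -5 - 1 = -6)
sqrt(A + 20)*(-33 + (9 - 13)) = sqrt(-6 + 20)*(-33 + (9 - 13)) = sqrt(14)*(-33 - 4) = sqrt(14)*(-37) = -37*sqrt(14)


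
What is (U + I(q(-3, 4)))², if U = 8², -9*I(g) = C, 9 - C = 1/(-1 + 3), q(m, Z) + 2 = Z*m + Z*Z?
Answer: 1288225/324 ≈ 3976.0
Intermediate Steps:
q(m, Z) = -2 + Z² + Z*m (q(m, Z) = -2 + (Z*m + Z*Z) = -2 + (Z*m + Z²) = -2 + (Z² + Z*m) = -2 + Z² + Z*m)
C = 17/2 (C = 9 - 1/(-1 + 3) = 9 - 1/2 = 9 - 1*½ = 9 - ½ = 17/2 ≈ 8.5000)
I(g) = -17/18 (I(g) = -⅑*17/2 = -17/18)
U = 64
(U + I(q(-3, 4)))² = (64 - 17/18)² = (1135/18)² = 1288225/324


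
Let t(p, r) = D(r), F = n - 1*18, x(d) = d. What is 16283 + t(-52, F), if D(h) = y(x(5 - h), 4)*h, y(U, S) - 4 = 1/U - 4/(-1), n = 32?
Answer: 147541/9 ≈ 16393.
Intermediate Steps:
F = 14 (F = 32 - 1*18 = 32 - 18 = 14)
y(U, S) = 8 + 1/U (y(U, S) = 4 + (1/U - 4/(-1)) = 4 + (1/U - 4*(-1)) = 4 + (1/U + 4) = 4 + (4 + 1/U) = 8 + 1/U)
D(h) = h*(8 + 1/(5 - h)) (D(h) = (8 + 1/(5 - h))*h = h*(8 + 1/(5 - h)))
t(p, r) = r*(-41 + 8*r)/(-5 + r)
16283 + t(-52, F) = 16283 + 14*(-41 + 8*14)/(-5 + 14) = 16283 + 14*(-41 + 112)/9 = 16283 + 14*(1/9)*71 = 16283 + 994/9 = 147541/9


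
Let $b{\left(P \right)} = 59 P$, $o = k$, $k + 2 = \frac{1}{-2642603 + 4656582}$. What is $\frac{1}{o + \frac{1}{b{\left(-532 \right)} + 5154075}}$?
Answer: $- \frac{10316984041573}{20633960946480} \approx -0.5$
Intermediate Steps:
$k = - \frac{4027957}{2013979}$ ($k = -2 + \frac{1}{-2642603 + 4656582} = -2 + \frac{1}{2013979} = - \frac{4027957}{2013979} \approx -2.0$)
$o = - \frac{4027957}{2013979} \approx -2.0$
$\frac{1}{o + \frac{1}{b{\left(-532 \right)} + 5154075}} = \frac{1}{- \frac{4027957}{2013979} + \frac{1}{59 \left(-532\right) + 5154075}} = \frac{1}{- \frac{4027957}{2013979} + \frac{1}{-31388 + 5154075}} = \frac{1}{- \frac{4027957}{2013979} + \frac{1}{5122687}} = \frac{1}{- \frac{20633960946480}{10316984041573}} = - \frac{10316984041573}{20633960946480}$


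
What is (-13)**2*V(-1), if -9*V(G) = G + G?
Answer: 338/9 ≈ 37.556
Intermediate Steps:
V(G) = -2*G/9 (V(G) = -(G + G)/9 = -2*G/9)
(-13)**2*V(-1) = (-13)**2*(-2/9*(-1)) = 169*(2/9) = 338/9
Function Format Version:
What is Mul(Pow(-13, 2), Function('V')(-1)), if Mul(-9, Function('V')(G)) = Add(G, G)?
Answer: Rational(338, 9) ≈ 37.556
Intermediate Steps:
Function('V')(G) = Mul(Rational(-2, 9), G) (Function('V')(G) = Mul(Rational(-1, 9), Add(G, G)) = Mul(Rational(-1, 9), Mul(2, G)) = Mul(Rational(-2, 9), G))
Mul(Pow(-13, 2), Function('V')(-1)) = Mul(Pow(-13, 2), Mul(Rational(-2, 9), -1)) = Mul(169, Rational(2, 9)) = Rational(338, 9)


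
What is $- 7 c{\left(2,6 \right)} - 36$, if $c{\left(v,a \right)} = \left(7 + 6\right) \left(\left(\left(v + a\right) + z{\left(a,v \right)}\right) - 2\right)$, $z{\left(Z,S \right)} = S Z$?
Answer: $-1674$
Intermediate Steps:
$c{\left(v,a \right)} = -26 + 13 a + 13 v + 13 a v$ ($c{\left(v,a \right)} = \left(7 + 6\right) \left(\left(\left(v + a\right) + v a\right) - 2\right) = 13 \left(\left(\left(a + v\right) + a v\right) - 2\right) = 13 \left(\left(a + v + a v\right) - 2\right) = 13 \left(-2 + a + v + a v\right) = -26 + 13 a + 13 v + 13 a v$)
$- 7 c{\left(2,6 \right)} - 36 = - 7 \left(-26 + 13 \cdot 6 + 13 \cdot 2 + 13 \cdot 6 \cdot 2\right) - 36 = - 7 \left(-26 + 78 + 26 + 156\right) - 36 = \left(-7\right) 234 - 36 = -1638 - 36 = -1674$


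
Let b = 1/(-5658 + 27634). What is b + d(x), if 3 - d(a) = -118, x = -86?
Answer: 2659097/21976 ≈ 121.00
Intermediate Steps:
d(a) = 121 (d(a) = 3 - 1*(-118) = 3 + 118 = 121)
b = 1/21976 ≈ 4.5504e-5
b + d(x) = 1/21976 + 121 = 2659097/21976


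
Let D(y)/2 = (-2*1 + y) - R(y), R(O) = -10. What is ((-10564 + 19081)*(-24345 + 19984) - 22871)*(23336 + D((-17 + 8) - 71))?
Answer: -861942461536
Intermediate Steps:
D(y) = 16 + 2*y (D(y) = 2*((-2*1 + y) - 1*(-10)) = 2*((-2 + y) + 10) = 2*(8 + y) = 16 + 2*y)
((-10564 + 19081)*(-24345 + 19984) - 22871)*(23336 + D((-17 + 8) - 71)) = ((-10564 + 19081)*(-24345 + 19984) - 22871)*(23336 + (16 + 2*((-17 + 8) - 71))) = (8517*(-4361) - 22871)*(23336 + (16 + 2*(-9 - 71))) = (-37142637 - 22871)*(23336 + (16 + 2*(-80))) = -37165508*(23336 + (16 - 160)) = -37165508*(23336 - 144) = -37165508*23192 = -861942461536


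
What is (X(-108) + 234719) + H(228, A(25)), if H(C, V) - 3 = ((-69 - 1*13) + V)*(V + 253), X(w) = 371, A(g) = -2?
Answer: 214009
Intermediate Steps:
H(C, V) = 3 + (-82 + V)*(253 + V) (H(C, V) = 3 + ((-69 - 1*13) + V)*(V + 253) = 3 + ((-69 - 13) + V)*(253 + V) = 3 + (-82 + V)*(253 + V))
(X(-108) + 234719) + H(228, A(25)) = (371 + 234719) + (-20743 + (-2)² + 171*(-2)) = 235090 + (-20743 + 4 - 342) = 235090 - 21081 = 214009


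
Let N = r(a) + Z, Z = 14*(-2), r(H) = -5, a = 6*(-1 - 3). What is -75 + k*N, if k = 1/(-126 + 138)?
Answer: -311/4 ≈ -77.750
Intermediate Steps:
a = -24 (a = 6*(-4) = -24)
k = 1/12 ≈ 0.083333
Z = -28
N = -33 (N = -5 - 28 = -33)
-75 + k*N = -75 + (1/12)*(-33) = -75 - 11/4 = -311/4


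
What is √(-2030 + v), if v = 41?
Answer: 3*I*√221 ≈ 44.598*I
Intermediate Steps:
√(-2030 + v) = √(-2030 + 41) = √(-1989) = 3*I*√221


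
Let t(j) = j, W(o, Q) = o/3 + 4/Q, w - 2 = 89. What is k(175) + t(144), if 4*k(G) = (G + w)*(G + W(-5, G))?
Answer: 875414/75 ≈ 11672.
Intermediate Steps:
w = 91 (w = 2 + 89 = 91)
W(o, Q) = 4/Q + o/3 (W(o, Q) = o*(⅓) + 4/Q = o/3 + 4/Q = 4/Q + o/3)
k(G) = (91 + G)*(-5/3 + G + 4/G)/4 (k(G) = ((G + 91)*(G + (4/G + (⅓)*(-5))))/4 = ((91 + G)*(G + (4/G - 5/3)))/4 = ((91 + G)*(G + (-5/3 + 4/G)))/4 = ((91 + G)*(-5/3 + G + 4/G))/4 = (91 + G)*(-5/3 + G + 4/G)/4)
k(175) + t(144) = (1/12)*(1092 + 175*(-443 + 3*175² + 268*175))/175 + 144 = (1/12)*(1/175)*(1092 + 175*(-443 + 3*30625 + 46900)) + 144 = (1/12)*(1/175)*(1092 + 175*(-443 + 91875 + 46900)) + 144 = (1/12)*(1/175)*(1092 + 175*138332) + 144 = (1/12)*(1/175)*(1092 + 24208100) + 144 = (1/12)*(1/175)*24209192 + 144 = 864614/75 + 144 = 875414/75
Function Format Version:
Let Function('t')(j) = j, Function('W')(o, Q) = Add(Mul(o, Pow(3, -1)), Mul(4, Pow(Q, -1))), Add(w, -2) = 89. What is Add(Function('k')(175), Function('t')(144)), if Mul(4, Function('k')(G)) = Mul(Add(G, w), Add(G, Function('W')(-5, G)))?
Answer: Rational(875414, 75) ≈ 11672.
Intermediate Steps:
w = 91 (w = Add(2, 89) = 91)
Function('W')(o, Q) = Add(Mul(4, Pow(Q, -1)), Mul(Rational(1, 3), o)) (Function('W')(o, Q) = Add(Mul(o, Rational(1, 3)), Mul(4, Pow(Q, -1))) = Add(Mul(Rational(1, 3), o), Mul(4, Pow(Q, -1))) = Add(Mul(4, Pow(Q, -1)), Mul(Rational(1, 3), o)))
Function('k')(G) = Mul(Rational(1, 4), Add(91, G), Add(Rational(-5, 3), G, Mul(4, Pow(G, -1)))) (Function('k')(G) = Mul(Rational(1, 4), Mul(Add(G, 91), Add(G, Add(Mul(4, Pow(G, -1)), Mul(Rational(1, 3), -5))))) = Mul(Rational(1, 4), Mul(Add(91, G), Add(G, Add(Mul(4, Pow(G, -1)), Rational(-5, 3))))) = Mul(Rational(1, 4), Mul(Add(91, G), Add(G, Add(Rational(-5, 3), Mul(4, Pow(G, -1)))))) = Mul(Rational(1, 4), Mul(Add(91, G), Add(Rational(-5, 3), G, Mul(4, Pow(G, -1))))) = Mul(Rational(1, 4), Add(91, G), Add(Rational(-5, 3), G, Mul(4, Pow(G, -1)))))
Add(Function('k')(175), Function('t')(144)) = Add(Mul(Rational(1, 12), Pow(175, -1), Add(1092, Mul(175, Add(-443, Mul(3, Pow(175, 2)), Mul(268, 175))))), 144) = Add(Mul(Rational(1, 12), Rational(1, 175), Add(1092, Mul(175, Add(-443, Mul(3, 30625), 46900)))), 144) = Add(Mul(Rational(1, 12), Rational(1, 175), Add(1092, Mul(175, Add(-443, 91875, 46900)))), 144) = Add(Mul(Rational(1, 12), Rational(1, 175), Add(1092, Mul(175, 138332))), 144) = Add(Mul(Rational(1, 12), Rational(1, 175), Add(1092, 24208100)), 144) = Add(Mul(Rational(1, 12), Rational(1, 175), 24209192), 144) = Add(Rational(864614, 75), 144) = Rational(875414, 75)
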